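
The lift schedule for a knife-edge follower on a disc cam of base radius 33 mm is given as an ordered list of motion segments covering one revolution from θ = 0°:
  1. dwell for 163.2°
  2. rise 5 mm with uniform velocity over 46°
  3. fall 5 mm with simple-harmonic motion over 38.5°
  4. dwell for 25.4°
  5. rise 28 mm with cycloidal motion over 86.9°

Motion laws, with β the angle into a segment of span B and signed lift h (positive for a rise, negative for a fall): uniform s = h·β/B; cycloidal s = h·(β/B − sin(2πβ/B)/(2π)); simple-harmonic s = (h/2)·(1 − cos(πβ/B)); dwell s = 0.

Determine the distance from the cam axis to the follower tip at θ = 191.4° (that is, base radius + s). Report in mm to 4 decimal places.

seg 1 [0°–163.2°] dwell: s stays 0.0000
seg 2 [163.2°–209.2°] uniform, h=5: θ=191.4° here. β=28.2, B=46. 5·28.2/46 = 3.0652 → s = 3.0652
radial distance = base radius + s = 33 + 3.0652 = 36.0652

36.0652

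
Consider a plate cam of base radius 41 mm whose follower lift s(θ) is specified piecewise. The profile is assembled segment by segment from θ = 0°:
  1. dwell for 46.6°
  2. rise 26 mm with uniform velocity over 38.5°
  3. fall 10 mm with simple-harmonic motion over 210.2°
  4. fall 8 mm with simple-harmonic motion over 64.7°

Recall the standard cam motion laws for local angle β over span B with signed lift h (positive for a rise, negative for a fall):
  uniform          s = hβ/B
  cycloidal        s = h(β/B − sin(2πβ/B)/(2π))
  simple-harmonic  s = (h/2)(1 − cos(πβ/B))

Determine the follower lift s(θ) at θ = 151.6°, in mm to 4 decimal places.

seg 1 [0°–46.6°] dwell: s stays 0.0000
seg 2 [46.6°–85.1°] uniform, h=26: full span → s += 26 → s = 26.0000
seg 3 [85.1°–295.3°] simple-harmonic, h=-10: θ=151.6° here. β=66.5, B=210.2. -10/2·(1 − cos(π·0.3164)) = -2.2728 → s = 23.7272

23.7272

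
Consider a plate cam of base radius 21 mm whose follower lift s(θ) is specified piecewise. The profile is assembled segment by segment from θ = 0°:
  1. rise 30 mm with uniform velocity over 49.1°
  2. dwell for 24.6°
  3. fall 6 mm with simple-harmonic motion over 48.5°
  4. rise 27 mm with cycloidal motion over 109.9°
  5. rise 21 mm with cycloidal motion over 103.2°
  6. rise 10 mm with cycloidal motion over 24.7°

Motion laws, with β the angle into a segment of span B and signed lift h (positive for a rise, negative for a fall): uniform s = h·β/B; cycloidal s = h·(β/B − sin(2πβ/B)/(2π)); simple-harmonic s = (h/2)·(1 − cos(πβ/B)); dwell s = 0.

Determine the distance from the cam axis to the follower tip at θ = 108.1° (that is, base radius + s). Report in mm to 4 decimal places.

seg 1 [0°–49.1°] uniform, h=30: full span → s += 30 → s = 30.0000
seg 2 [49.1°–73.7°] dwell: s stays 30.0000
seg 3 [73.7°–122.2°] simple-harmonic, h=-6: θ=108.1° here. β=34.4, B=48.5. -6/2·(1 − cos(π·0.7093)) = -4.8333 → s = 25.1667
radial distance = base radius + s = 21 + 25.1667 = 46.1667

46.1667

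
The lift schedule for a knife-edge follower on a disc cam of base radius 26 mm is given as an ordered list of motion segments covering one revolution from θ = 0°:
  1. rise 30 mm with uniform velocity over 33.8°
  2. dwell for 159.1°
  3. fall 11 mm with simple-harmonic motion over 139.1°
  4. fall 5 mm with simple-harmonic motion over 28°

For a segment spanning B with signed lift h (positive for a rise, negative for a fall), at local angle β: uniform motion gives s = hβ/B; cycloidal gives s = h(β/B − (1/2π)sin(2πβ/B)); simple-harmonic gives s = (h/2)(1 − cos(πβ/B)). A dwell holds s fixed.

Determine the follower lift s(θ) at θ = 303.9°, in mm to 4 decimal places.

seg 1 [0°–33.8°] uniform, h=30: full span → s += 30 → s = 30.0000
seg 2 [33.8°–192.9°] dwell: s stays 30.0000
seg 3 [192.9°–332°] simple-harmonic, h=-11: θ=303.9° here. β=111, B=139.1. -11/2·(1 − cos(π·0.7980)) = -9.9291 → s = 20.0709

20.0709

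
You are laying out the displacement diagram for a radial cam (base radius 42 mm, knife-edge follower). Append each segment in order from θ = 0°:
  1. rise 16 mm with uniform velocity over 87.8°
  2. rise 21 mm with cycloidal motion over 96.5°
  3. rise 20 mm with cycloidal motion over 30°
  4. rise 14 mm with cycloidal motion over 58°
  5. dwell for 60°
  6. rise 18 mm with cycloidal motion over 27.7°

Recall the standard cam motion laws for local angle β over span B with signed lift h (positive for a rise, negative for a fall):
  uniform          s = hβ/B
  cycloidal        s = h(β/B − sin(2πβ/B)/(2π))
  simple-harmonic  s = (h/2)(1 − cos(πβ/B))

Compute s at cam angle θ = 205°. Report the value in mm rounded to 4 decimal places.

seg 1 [0°–87.8°] uniform, h=16: full span → s += 16 → s = 16.0000
seg 2 [87.8°–184.3°] cycloidal, h=21: full span → s += 21 → s = 37.0000
seg 3 [184.3°–214.3°] cycloidal, h=20: θ=205° here. β=20.7, B=30. 20·(0.6900 − sin(2π·0.6900)/(2π)) = 16.7596 → s = 53.7596

53.7596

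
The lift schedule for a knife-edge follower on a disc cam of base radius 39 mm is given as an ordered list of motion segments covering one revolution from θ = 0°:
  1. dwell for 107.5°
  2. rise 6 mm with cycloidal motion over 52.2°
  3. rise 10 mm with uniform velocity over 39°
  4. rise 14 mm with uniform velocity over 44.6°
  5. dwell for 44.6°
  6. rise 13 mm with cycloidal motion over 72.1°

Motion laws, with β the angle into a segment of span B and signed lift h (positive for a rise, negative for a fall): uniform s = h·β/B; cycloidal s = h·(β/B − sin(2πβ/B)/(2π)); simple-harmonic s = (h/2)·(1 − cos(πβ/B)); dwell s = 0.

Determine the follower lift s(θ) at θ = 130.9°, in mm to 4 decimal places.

seg 1 [0°–107.5°] dwell: s stays 0.0000
seg 2 [107.5°–159.7°] cycloidal, h=6: θ=130.9° here. β=23.4, B=52.2. 6·(0.4483 − sin(2π·0.4483)/(2π)) = 2.3847 → s = 2.3847

2.3847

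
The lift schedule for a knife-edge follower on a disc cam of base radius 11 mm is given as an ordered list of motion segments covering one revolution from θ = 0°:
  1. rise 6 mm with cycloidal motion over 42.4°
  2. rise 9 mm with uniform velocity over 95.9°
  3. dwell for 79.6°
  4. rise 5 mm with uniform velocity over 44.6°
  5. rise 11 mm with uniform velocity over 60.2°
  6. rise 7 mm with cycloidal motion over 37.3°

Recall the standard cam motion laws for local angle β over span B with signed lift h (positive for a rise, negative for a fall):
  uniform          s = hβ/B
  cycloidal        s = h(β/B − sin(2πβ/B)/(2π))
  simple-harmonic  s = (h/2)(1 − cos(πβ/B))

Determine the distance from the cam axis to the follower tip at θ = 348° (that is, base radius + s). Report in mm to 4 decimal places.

seg 1 [0°–42.4°] cycloidal, h=6: full span → s += 6 → s = 6.0000
seg 2 [42.4°–138.3°] uniform, h=9: full span → s += 9 → s = 15.0000
seg 3 [138.3°–217.9°] dwell: s stays 15.0000
seg 4 [217.9°–262.5°] uniform, h=5: full span → s += 5 → s = 20.0000
seg 5 [262.5°–322.7°] uniform, h=11: full span → s += 11 → s = 31.0000
seg 6 [322.7°–360°] cycloidal, h=7: θ=348° here. β=25.3, B=37.3. 7·(0.6783 − sin(2π·0.6783)/(2π)) = 5.7509 → s = 36.7509
radial distance = base radius + s = 11 + 36.7509 = 47.7509

47.7509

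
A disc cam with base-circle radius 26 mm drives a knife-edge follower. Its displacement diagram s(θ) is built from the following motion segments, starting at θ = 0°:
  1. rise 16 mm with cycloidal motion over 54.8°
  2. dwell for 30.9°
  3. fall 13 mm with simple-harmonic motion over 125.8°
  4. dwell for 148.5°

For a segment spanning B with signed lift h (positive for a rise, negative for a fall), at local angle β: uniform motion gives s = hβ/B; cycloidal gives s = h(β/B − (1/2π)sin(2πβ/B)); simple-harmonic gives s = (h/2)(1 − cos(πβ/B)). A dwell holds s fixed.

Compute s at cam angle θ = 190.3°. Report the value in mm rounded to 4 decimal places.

seg 1 [0°–54.8°] cycloidal, h=16: full span → s += 16 → s = 16.0000
seg 2 [54.8°–85.7°] dwell: s stays 16.0000
seg 3 [85.7°–211.5°] simple-harmonic, h=-13: θ=190.3° here. β=104.6, B=125.8. -13/2·(1 − cos(π·0.8315)) = -12.1101 → s = 3.8899

3.8899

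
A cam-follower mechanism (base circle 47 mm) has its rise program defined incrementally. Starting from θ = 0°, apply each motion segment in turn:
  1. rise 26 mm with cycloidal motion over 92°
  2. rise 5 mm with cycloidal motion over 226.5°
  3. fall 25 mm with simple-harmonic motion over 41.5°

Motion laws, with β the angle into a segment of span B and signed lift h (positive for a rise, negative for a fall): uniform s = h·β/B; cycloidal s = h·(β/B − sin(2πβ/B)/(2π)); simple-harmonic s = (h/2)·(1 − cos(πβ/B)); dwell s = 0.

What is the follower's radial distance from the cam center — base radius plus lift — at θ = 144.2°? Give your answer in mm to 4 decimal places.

seg 1 [0°–92°] cycloidal, h=26: full span → s += 26 → s = 26.0000
seg 2 [92°–318.5°] cycloidal, h=5: θ=144.2° here. β=52.2, B=226.5. 5·(0.2305 − sin(2π·0.2305)/(2π)) = 0.3625 → s = 26.3625
radial distance = base radius + s = 47 + 26.3625 = 73.3625

73.3625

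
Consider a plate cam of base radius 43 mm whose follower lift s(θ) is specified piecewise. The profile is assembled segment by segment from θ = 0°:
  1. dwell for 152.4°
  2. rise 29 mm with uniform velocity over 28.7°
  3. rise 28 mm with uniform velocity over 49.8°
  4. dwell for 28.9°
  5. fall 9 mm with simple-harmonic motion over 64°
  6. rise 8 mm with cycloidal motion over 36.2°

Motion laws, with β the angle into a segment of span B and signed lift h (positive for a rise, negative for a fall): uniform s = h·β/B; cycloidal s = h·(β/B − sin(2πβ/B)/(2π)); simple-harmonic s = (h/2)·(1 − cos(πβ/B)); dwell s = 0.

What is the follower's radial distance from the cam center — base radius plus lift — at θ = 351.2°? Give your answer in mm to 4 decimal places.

seg 1 [0°–152.4°] dwell: s stays 0.0000
seg 2 [152.4°–181.1°] uniform, h=29: full span → s += 29 → s = 29.0000
seg 3 [181.1°–230.9°] uniform, h=28: full span → s += 28 → s = 57.0000
seg 4 [230.9°–259.8°] dwell: s stays 57.0000
seg 5 [259.8°–323.8°] simple-harmonic, h=-9: full span → s += -9 → s = 48.0000
seg 6 [323.8°–360°] cycloidal, h=8: θ=351.2° here. β=27.4, B=36.2. 8·(0.7569 − sin(2π·0.7569)/(2π)) = 7.3273 → s = 55.3273
radial distance = base radius + s = 43 + 55.3273 = 98.3273

98.3273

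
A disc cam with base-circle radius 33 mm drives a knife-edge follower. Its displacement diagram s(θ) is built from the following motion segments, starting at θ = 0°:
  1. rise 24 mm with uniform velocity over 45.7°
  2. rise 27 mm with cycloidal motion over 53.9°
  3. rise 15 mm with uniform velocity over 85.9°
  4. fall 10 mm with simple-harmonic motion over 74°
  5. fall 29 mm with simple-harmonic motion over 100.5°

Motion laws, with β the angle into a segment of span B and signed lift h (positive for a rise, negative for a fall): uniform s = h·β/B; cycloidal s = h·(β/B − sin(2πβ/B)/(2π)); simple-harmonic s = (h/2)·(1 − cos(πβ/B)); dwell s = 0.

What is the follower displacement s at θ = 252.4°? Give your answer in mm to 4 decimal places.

seg 1 [0°–45.7°] uniform, h=24: full span → s += 24 → s = 24.0000
seg 2 [45.7°–99.6°] cycloidal, h=27: full span → s += 27 → s = 51.0000
seg 3 [99.6°–185.5°] uniform, h=15: full span → s += 15 → s = 66.0000
seg 4 [185.5°–259.5°] simple-harmonic, h=-10: θ=252.4° here. β=66.9, B=74. -10/2·(1 − cos(π·0.9041)) = -9.7746 → s = 56.2254

56.2254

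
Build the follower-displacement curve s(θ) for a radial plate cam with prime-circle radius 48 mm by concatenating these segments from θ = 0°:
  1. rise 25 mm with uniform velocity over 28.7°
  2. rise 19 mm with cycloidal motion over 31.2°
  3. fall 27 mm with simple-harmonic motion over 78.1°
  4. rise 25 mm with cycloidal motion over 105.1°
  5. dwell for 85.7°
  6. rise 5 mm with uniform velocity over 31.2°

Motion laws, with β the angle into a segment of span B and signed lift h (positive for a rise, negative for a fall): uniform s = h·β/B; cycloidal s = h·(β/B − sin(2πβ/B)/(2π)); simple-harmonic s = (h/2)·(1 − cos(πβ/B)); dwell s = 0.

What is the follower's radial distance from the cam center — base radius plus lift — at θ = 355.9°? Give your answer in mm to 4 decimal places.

seg 1 [0°–28.7°] uniform, h=25: full span → s += 25 → s = 25.0000
seg 2 [28.7°–59.9°] cycloidal, h=19: full span → s += 19 → s = 44.0000
seg 3 [59.9°–138°] simple-harmonic, h=-27: full span → s += -27 → s = 17.0000
seg 4 [138°–243.1°] cycloidal, h=25: full span → s += 25 → s = 42.0000
seg 5 [243.1°–328.8°] dwell: s stays 42.0000
seg 6 [328.8°–360°] uniform, h=5: θ=355.9° here. β=27.1, B=31.2. 5·27.1/31.2 = 4.3429 → s = 46.3429
radial distance = base radius + s = 48 + 46.3429 = 94.3429

94.3429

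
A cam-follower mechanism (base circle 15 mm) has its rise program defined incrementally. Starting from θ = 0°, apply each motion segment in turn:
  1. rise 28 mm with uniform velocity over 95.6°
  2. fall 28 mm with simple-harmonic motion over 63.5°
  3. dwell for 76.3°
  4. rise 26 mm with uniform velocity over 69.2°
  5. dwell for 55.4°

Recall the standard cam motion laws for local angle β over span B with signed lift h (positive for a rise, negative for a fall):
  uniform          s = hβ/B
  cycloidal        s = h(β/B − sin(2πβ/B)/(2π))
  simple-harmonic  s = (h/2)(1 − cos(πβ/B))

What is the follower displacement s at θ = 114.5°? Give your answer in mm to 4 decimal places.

seg 1 [0°–95.6°] uniform, h=28: full span → s += 28 → s = 28.0000
seg 2 [95.6°–159.1°] simple-harmonic, h=-28: θ=114.5° here. β=18.9, B=63.5. -28/2·(1 − cos(π·0.2976)) = -5.6872 → s = 22.3128

22.3128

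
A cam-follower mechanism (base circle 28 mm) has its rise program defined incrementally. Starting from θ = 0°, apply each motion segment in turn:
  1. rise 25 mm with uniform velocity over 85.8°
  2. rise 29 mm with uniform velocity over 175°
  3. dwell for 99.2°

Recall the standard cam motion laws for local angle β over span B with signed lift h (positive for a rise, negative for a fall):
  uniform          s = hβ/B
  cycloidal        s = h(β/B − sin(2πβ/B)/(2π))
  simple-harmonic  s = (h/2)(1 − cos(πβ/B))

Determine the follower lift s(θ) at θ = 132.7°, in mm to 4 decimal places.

seg 1 [0°–85.8°] uniform, h=25: full span → s += 25 → s = 25.0000
seg 2 [85.8°–260.8°] uniform, h=29: θ=132.7° here. β=46.9, B=175. 29·46.9/175 = 7.7720 → s = 32.7720

32.7720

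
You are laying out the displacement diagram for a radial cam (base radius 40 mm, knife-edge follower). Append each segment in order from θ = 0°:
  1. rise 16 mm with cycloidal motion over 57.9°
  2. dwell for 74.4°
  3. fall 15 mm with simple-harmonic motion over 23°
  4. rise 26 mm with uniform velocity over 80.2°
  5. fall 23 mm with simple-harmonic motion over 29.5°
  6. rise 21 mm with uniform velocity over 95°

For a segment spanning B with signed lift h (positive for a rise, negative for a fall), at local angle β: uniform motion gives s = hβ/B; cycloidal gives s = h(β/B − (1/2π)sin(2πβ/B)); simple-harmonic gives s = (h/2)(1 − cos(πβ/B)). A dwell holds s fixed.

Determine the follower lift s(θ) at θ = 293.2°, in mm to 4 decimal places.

seg 1 [0°–57.9°] cycloidal, h=16: full span → s += 16 → s = 16.0000
seg 2 [57.9°–132.3°] dwell: s stays 16.0000
seg 3 [132.3°–155.3°] simple-harmonic, h=-15: full span → s += -15 → s = 1.0000
seg 4 [155.3°–235.5°] uniform, h=26: full span → s += 26 → s = 27.0000
seg 5 [235.5°–265°] simple-harmonic, h=-23: full span → s += -23 → s = 4.0000
seg 6 [265°–360°] uniform, h=21: θ=293.2° here. β=28.2, B=95. 21·28.2/95 = 6.2337 → s = 10.2337

10.2337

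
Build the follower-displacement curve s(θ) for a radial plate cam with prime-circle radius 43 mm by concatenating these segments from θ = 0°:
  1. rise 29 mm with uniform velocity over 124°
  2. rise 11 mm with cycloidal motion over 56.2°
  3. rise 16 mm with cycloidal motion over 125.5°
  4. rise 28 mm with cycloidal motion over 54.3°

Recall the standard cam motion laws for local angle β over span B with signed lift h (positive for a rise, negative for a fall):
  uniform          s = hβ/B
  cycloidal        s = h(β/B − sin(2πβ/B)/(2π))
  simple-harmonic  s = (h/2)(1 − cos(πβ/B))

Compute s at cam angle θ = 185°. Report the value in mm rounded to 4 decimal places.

seg 1 [0°–124°] uniform, h=29: full span → s += 29 → s = 29.0000
seg 2 [124°–180.2°] cycloidal, h=11: full span → s += 11 → s = 40.0000
seg 3 [180.2°–305.7°] cycloidal, h=16: θ=185° here. β=4.8, B=125.5. 16·(0.0382 − sin(2π·0.0382)/(2π)) = 0.0059 → s = 40.0059

40.0059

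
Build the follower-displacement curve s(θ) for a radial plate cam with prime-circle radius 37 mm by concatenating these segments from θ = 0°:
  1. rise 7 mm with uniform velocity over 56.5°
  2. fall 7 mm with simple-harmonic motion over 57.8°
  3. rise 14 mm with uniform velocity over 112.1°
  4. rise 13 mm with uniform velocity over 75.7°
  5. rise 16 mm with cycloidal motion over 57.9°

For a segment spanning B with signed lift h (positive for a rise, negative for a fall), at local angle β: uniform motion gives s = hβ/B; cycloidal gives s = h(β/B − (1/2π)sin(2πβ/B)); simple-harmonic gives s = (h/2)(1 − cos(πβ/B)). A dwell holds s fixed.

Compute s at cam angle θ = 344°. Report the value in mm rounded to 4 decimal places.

seg 1 [0°–56.5°] uniform, h=7: full span → s += 7 → s = 7.0000
seg 2 [56.5°–114.3°] simple-harmonic, h=-7: full span → s += -7 → s = 0.0000
seg 3 [114.3°–226.4°] uniform, h=14: full span → s += 14 → s = 14.0000
seg 4 [226.4°–302.1°] uniform, h=13: full span → s += 13 → s = 27.0000
seg 5 [302.1°–360°] cycloidal, h=16: θ=344° here. β=41.9, B=57.9. 16·(0.7237 − sin(2π·0.7237)/(2π)) = 14.0903 → s = 41.0903

41.0903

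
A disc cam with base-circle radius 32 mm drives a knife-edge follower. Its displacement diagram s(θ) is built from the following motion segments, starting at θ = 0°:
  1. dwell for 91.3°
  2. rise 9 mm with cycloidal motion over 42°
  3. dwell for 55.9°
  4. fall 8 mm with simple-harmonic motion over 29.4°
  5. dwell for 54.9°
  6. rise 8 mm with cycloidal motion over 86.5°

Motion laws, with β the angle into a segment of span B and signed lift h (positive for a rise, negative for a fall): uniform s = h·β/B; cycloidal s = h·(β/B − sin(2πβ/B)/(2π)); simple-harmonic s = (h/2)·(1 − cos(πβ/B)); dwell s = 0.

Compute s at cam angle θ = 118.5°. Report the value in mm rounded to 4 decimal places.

seg 1 [0°–91.3°] dwell: s stays 0.0000
seg 2 [91.3°–133.3°] cycloidal, h=9: θ=118.5° here. β=27.2, B=42. 9·(0.6476 − sin(2π·0.6476)/(2π)) = 6.9747 → s = 6.9747

6.9747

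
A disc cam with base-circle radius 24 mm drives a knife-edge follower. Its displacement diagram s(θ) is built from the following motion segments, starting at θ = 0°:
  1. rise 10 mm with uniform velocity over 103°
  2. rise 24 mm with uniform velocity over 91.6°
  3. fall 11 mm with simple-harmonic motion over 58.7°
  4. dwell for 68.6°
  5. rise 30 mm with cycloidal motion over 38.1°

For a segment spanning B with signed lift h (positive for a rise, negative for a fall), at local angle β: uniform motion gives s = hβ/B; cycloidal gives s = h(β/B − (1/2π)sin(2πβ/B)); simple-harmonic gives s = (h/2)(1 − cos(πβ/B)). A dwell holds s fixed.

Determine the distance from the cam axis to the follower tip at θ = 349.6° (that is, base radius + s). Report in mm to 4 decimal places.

seg 1 [0°–103°] uniform, h=10: full span → s += 10 → s = 10.0000
seg 2 [103°–194.6°] uniform, h=24: full span → s += 24 → s = 34.0000
seg 3 [194.6°–253.3°] simple-harmonic, h=-11: full span → s += -11 → s = 23.0000
seg 4 [253.3°–321.9°] dwell: s stays 23.0000
seg 5 [321.9°–360°] cycloidal, h=30: θ=349.6° here. β=27.7, B=38.1. 30·(0.7270 − sin(2π·0.7270)/(2π)) = 26.5360 → s = 49.5360
radial distance = base radius + s = 24 + 49.5360 = 73.5360

73.5360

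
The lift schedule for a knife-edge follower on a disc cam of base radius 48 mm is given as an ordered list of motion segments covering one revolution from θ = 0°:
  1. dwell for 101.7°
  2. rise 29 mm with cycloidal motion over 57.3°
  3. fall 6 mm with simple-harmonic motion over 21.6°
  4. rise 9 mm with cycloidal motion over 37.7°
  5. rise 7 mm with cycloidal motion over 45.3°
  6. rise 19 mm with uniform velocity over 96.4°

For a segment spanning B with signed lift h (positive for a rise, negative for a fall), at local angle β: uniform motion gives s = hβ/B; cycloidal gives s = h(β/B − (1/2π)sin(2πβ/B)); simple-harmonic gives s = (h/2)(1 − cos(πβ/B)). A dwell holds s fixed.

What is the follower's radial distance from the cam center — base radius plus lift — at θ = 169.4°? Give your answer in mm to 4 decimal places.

seg 1 [0°–101.7°] dwell: s stays 0.0000
seg 2 [101.7°–159°] cycloidal, h=29: full span → s += 29 → s = 29.0000
seg 3 [159°–180.6°] simple-harmonic, h=-6: θ=169.4° here. β=10.4, B=21.6. -6/2·(1 − cos(π·0.4815)) = -2.8256 → s = 26.1744
radial distance = base radius + s = 48 + 26.1744 = 74.1744

74.1744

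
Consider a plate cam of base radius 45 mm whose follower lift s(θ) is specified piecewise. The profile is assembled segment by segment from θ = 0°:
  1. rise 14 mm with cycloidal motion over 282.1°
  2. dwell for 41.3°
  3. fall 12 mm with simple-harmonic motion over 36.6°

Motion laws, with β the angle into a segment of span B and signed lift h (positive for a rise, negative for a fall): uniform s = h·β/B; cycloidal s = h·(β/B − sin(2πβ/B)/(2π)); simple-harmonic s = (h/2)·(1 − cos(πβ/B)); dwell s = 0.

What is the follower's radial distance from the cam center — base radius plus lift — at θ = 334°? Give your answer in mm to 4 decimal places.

seg 1 [0°–282.1°] cycloidal, h=14: full span → s += 14 → s = 14.0000
seg 2 [282.1°–323.4°] dwell: s stays 14.0000
seg 3 [323.4°–360°] simple-harmonic, h=-12: θ=334° here. β=10.6, B=36.6. -12/2·(1 − cos(π·0.2896)) = -2.3169 → s = 11.6831
radial distance = base radius + s = 45 + 11.6831 = 56.6831

56.6831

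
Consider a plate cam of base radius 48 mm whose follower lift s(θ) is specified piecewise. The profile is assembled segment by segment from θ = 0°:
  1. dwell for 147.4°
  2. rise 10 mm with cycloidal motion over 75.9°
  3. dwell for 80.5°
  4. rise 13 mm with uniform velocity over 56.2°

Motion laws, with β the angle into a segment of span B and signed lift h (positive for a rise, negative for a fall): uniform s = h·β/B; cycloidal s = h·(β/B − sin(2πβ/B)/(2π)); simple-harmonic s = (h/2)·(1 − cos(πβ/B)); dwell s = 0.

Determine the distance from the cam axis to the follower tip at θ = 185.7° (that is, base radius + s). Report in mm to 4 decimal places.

seg 1 [0°–147.4°] dwell: s stays 0.0000
seg 2 [147.4°–223.3°] cycloidal, h=10: θ=185.7° here. β=38.3, B=75.9. 10·(0.5046 − sin(2π·0.5046)/(2π)) = 5.0922 → s = 5.0922
radial distance = base radius + s = 48 + 5.0922 = 53.0922

53.0922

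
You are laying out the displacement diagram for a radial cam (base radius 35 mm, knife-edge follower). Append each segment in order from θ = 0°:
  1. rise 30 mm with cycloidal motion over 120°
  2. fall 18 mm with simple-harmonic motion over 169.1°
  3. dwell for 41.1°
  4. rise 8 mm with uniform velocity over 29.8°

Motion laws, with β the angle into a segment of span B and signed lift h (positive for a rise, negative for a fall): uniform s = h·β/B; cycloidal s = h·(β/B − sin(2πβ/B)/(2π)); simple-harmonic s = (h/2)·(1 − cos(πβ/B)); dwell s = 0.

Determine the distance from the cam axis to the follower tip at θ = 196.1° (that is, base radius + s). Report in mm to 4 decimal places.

seg 1 [0°–120°] cycloidal, h=30: full span → s += 30 → s = 30.0000
seg 2 [120°–289.1°] simple-harmonic, h=-18: θ=196.1° here. β=76.1, B=169.1. -18/2·(1 − cos(π·0.4500)) = -7.5929 → s = 22.4071
radial distance = base radius + s = 35 + 22.4071 = 57.4071

57.4071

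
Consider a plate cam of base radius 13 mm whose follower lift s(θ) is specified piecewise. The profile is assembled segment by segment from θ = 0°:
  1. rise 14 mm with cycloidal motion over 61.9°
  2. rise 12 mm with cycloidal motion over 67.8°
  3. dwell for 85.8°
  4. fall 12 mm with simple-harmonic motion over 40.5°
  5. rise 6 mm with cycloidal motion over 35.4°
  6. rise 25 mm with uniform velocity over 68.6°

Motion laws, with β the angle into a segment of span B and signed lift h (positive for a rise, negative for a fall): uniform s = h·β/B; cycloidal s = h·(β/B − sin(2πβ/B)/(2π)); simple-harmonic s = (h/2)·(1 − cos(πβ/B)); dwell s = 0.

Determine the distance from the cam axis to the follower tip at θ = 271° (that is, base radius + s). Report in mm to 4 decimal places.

seg 1 [0°–61.9°] cycloidal, h=14: full span → s += 14 → s = 14.0000
seg 2 [61.9°–129.7°] cycloidal, h=12: full span → s += 12 → s = 26.0000
seg 3 [129.7°–215.5°] dwell: s stays 26.0000
seg 4 [215.5°–256°] simple-harmonic, h=-12: full span → s += -12 → s = 14.0000
seg 5 [256°–291.4°] cycloidal, h=6: θ=271° here. β=15, B=35.4. 6·(0.4237 − sin(2π·0.4237)/(2π)) = 2.1021 → s = 16.1021
radial distance = base radius + s = 13 + 16.1021 = 29.1021

29.1021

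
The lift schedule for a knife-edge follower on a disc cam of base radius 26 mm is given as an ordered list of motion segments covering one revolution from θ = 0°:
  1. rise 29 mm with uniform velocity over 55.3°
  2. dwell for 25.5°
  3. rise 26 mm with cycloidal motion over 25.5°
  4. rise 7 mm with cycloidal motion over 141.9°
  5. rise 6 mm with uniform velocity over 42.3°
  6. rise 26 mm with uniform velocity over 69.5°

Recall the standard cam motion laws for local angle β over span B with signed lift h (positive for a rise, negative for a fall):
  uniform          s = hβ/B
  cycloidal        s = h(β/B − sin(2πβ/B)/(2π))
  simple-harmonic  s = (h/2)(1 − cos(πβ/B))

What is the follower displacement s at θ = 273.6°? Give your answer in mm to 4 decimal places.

seg 1 [0°–55.3°] uniform, h=29: full span → s += 29 → s = 29.0000
seg 2 [55.3°–80.8°] dwell: s stays 29.0000
seg 3 [80.8°–106.3°] cycloidal, h=26: full span → s += 26 → s = 55.0000
seg 4 [106.3°–248.2°] cycloidal, h=7: full span → s += 7 → s = 62.0000
seg 5 [248.2°–290.5°] uniform, h=6: θ=273.6° here. β=25.4, B=42.3. 6·25.4/42.3 = 3.6028 → s = 65.6028

65.6028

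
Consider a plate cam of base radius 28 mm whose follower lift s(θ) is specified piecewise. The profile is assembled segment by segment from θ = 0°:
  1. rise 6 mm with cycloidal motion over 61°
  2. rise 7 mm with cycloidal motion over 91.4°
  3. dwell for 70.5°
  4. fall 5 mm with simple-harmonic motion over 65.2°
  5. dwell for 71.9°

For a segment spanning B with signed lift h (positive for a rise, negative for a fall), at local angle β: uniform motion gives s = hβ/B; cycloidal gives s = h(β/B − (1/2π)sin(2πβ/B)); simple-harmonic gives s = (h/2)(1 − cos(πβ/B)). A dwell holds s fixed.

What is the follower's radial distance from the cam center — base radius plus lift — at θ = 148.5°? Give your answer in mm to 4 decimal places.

seg 1 [0°–61°] cycloidal, h=6: full span → s += 6 → s = 6.0000
seg 2 [61°–152.4°] cycloidal, h=7: θ=148.5° here. β=87.5, B=91.4. 7·(0.9573 − sin(2π·0.9573)/(2π)) = 6.9964 → s = 12.9964
radial distance = base radius + s = 28 + 12.9964 = 40.9964

40.9964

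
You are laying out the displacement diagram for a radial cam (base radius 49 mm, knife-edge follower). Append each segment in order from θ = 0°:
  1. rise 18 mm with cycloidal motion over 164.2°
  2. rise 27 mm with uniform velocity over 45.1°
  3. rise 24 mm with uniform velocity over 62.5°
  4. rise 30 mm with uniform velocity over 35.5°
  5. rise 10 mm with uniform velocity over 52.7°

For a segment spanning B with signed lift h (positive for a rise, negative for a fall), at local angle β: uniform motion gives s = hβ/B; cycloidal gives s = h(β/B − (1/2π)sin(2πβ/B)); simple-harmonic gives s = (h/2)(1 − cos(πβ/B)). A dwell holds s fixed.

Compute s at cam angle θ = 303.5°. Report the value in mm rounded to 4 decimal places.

seg 1 [0°–164.2°] cycloidal, h=18: full span → s += 18 → s = 18.0000
seg 2 [164.2°–209.3°] uniform, h=27: full span → s += 27 → s = 45.0000
seg 3 [209.3°–271.8°] uniform, h=24: full span → s += 24 → s = 69.0000
seg 4 [271.8°–307.3°] uniform, h=30: θ=303.5° here. β=31.7, B=35.5. 30·31.7/35.5 = 26.7887 → s = 95.7887

95.7887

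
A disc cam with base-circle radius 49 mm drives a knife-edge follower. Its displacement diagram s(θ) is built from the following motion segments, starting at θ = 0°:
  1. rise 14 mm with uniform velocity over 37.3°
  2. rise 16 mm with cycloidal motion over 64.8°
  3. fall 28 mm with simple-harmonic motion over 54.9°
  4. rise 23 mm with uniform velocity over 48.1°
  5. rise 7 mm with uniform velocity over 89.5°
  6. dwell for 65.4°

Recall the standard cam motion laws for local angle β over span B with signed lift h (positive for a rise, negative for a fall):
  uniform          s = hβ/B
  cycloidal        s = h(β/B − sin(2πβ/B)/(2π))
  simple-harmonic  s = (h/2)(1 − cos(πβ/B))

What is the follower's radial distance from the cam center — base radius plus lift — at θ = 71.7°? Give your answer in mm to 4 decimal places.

seg 1 [0°–37.3°] uniform, h=14: full span → s += 14 → s = 14.0000
seg 2 [37.3°–102.1°] cycloidal, h=16: θ=71.7° here. β=34.4, B=64.8. 16·(0.5309 − sin(2π·0.5309)/(2π)) = 8.9846 → s = 22.9846
radial distance = base radius + s = 49 + 22.9846 = 71.9846

71.9846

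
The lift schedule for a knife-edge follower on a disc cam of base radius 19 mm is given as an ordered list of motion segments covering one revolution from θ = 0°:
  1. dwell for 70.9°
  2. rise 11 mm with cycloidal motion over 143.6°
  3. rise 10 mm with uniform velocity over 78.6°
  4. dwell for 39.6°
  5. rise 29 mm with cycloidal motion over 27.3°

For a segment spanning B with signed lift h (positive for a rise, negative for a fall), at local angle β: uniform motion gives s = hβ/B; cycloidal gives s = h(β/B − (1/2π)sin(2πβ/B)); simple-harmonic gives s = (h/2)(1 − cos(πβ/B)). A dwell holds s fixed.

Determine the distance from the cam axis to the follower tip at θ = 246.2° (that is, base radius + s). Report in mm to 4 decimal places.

seg 1 [0°–70.9°] dwell: s stays 0.0000
seg 2 [70.9°–214.5°] cycloidal, h=11: full span → s += 11 → s = 11.0000
seg 3 [214.5°–293.1°] uniform, h=10: θ=246.2° here. β=31.7, B=78.6. 10·31.7/78.6 = 4.0331 → s = 15.0331
radial distance = base radius + s = 19 + 15.0331 = 34.0331

34.0331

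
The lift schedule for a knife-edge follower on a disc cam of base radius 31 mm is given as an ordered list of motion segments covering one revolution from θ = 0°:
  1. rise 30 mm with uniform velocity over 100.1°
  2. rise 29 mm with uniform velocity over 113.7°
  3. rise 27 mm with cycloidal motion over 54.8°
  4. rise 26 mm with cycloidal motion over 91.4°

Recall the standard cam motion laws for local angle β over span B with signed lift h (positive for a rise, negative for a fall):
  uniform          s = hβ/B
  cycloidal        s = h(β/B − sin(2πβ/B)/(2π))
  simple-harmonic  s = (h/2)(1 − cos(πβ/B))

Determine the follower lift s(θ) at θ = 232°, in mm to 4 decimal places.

seg 1 [0°–100.1°] uniform, h=30: full span → s += 30 → s = 30.0000
seg 2 [100.1°–213.8°] uniform, h=29: full span → s += 29 → s = 59.0000
seg 3 [213.8°–268.6°] cycloidal, h=27: θ=232° here. β=18.2, B=54.8. 27·(0.3321 − sin(2π·0.3321)/(2π)) = 5.2294 → s = 64.2294

64.2294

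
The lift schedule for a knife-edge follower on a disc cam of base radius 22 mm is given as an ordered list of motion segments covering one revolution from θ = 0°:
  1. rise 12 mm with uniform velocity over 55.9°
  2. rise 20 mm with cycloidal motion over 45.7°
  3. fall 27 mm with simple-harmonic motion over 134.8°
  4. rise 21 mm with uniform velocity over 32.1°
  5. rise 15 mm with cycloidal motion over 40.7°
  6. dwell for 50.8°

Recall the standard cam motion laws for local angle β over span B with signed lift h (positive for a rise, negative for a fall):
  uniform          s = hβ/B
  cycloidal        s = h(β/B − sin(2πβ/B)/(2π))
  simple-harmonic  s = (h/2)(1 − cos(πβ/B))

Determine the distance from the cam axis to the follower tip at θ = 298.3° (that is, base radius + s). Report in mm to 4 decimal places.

seg 1 [0°–55.9°] uniform, h=12: full span → s += 12 → s = 12.0000
seg 2 [55.9°–101.6°] cycloidal, h=20: full span → s += 20 → s = 32.0000
seg 3 [101.6°–236.4°] simple-harmonic, h=-27: full span → s += -27 → s = 5.0000
seg 4 [236.4°–268.5°] uniform, h=21: full span → s += 21 → s = 26.0000
seg 5 [268.5°–309.2°] cycloidal, h=15: θ=298.3° here. β=29.8, B=40.7. 15·(0.7322 − sin(2π·0.7322)/(2π)) = 13.3552 → s = 39.3552
radial distance = base radius + s = 22 + 39.3552 = 61.3552

61.3552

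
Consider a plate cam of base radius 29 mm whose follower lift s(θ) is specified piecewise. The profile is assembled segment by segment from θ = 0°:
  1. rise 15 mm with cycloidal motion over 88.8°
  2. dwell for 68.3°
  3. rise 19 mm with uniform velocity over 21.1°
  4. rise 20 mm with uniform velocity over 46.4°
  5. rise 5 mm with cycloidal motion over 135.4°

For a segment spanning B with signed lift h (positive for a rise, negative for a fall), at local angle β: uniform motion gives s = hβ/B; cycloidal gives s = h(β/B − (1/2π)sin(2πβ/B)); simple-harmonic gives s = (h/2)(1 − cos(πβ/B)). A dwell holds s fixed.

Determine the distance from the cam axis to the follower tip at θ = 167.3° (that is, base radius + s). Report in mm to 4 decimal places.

seg 1 [0°–88.8°] cycloidal, h=15: full span → s += 15 → s = 15.0000
seg 2 [88.8°–157.1°] dwell: s stays 15.0000
seg 3 [157.1°–178.2°] uniform, h=19: θ=167.3° here. β=10.2, B=21.1. 19·10.2/21.1 = 9.1848 → s = 24.1848
radial distance = base radius + s = 29 + 24.1848 = 53.1848

53.1848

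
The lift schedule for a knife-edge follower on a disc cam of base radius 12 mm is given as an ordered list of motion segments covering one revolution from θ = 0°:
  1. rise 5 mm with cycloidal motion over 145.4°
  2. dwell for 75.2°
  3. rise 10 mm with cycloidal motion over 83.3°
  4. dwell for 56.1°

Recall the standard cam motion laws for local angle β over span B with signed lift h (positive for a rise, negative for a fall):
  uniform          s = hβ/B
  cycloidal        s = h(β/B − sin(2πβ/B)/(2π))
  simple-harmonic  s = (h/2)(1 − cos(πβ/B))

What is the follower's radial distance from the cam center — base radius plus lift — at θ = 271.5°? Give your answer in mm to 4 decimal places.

seg 1 [0°–145.4°] cycloidal, h=5: full span → s += 5 → s = 5.0000
seg 2 [145.4°–220.6°] dwell: s stays 5.0000
seg 3 [220.6°–303.9°] cycloidal, h=10: θ=271.5° here. β=50.9, B=83.3. 10·(0.6110 − sin(2π·0.6110)/(2π)) = 7.1330 → s = 12.1330
radial distance = base radius + s = 12 + 12.1330 = 24.1330

24.1330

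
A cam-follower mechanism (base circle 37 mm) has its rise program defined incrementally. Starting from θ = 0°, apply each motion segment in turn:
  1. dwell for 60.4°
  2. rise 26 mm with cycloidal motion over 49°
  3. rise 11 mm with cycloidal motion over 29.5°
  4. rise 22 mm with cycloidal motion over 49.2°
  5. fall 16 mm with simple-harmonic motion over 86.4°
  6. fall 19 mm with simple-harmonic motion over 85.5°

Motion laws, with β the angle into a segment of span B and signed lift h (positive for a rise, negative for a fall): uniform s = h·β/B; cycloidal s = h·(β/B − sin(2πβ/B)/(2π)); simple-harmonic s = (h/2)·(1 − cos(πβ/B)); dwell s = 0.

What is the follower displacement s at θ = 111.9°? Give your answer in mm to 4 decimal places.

seg 1 [0°–60.4°] dwell: s stays 0.0000
seg 2 [60.4°–109.4°] cycloidal, h=26: full span → s += 26 → s = 26.0000
seg 3 [109.4°–138.9°] cycloidal, h=11: θ=111.9° here. β=2.5, B=29.5. 11·(0.0847 − sin(2π·0.0847)/(2π)) = 0.0434 → s = 26.0434

26.0434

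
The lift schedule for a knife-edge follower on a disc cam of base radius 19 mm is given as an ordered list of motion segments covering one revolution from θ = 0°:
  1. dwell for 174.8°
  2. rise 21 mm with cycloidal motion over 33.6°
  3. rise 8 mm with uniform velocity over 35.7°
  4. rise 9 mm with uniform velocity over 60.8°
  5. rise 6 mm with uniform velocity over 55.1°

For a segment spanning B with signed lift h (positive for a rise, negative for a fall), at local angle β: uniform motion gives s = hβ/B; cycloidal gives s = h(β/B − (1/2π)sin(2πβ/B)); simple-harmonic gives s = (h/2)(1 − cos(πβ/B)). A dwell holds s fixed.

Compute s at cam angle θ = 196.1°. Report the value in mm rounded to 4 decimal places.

seg 1 [0°–174.8°] dwell: s stays 0.0000
seg 2 [174.8°–208.4°] cycloidal, h=21: θ=196.1° here. β=21.3, B=33.6. 21·(0.6339 − sin(2π·0.6339)/(2π)) = 15.8046 → s = 15.8046

15.8046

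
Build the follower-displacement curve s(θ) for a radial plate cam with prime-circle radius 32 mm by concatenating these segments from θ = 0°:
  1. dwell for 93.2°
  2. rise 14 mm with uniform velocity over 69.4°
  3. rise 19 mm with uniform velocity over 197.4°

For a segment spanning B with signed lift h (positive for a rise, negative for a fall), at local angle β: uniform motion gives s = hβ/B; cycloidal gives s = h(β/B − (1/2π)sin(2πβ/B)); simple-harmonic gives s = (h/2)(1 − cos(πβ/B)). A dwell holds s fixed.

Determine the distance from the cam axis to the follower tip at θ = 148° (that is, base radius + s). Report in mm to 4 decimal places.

seg 1 [0°–93.2°] dwell: s stays 0.0000
seg 2 [93.2°–162.6°] uniform, h=14: θ=148° here. β=54.8, B=69.4. 14·54.8/69.4 = 11.0548 → s = 11.0548
radial distance = base radius + s = 32 + 11.0548 = 43.0548

43.0548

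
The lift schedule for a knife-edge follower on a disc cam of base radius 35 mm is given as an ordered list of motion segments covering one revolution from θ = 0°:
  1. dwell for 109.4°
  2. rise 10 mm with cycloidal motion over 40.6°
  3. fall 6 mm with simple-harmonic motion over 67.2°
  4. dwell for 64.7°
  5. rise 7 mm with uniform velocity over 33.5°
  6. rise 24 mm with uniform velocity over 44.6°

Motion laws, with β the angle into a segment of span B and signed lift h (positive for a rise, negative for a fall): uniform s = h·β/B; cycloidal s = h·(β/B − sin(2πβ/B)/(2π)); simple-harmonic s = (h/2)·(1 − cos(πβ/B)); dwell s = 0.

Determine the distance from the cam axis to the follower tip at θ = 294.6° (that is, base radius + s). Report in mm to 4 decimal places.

seg 1 [0°–109.4°] dwell: s stays 0.0000
seg 2 [109.4°–150°] cycloidal, h=10: full span → s += 10 → s = 10.0000
seg 3 [150°–217.2°] simple-harmonic, h=-6: full span → s += -6 → s = 4.0000
seg 4 [217.2°–281.9°] dwell: s stays 4.0000
seg 5 [281.9°–315.4°] uniform, h=7: θ=294.6° here. β=12.7, B=33.5. 7·12.7/33.5 = 2.6537 → s = 6.6537
radial distance = base radius + s = 35 + 6.6537 = 41.6537

41.6537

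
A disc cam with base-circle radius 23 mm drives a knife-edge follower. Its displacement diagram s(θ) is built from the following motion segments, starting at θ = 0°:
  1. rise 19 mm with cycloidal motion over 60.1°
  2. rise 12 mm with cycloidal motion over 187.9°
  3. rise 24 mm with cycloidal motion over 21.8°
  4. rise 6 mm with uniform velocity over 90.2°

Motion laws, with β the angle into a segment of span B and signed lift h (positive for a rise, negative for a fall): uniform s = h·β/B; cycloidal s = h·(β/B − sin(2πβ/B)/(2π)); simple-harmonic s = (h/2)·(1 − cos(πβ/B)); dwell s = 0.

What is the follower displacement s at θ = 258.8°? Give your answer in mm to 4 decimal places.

seg 1 [0°–60.1°] cycloidal, h=19: full span → s += 19 → s = 19.0000
seg 2 [60.1°–248°] cycloidal, h=12: full span → s += 12 → s = 31.0000
seg 3 [248°–269.8°] cycloidal, h=24: θ=258.8° here. β=10.8, B=21.8. 24·(0.4954 − sin(2π·0.4954)/(2π)) = 11.7798 → s = 42.7798

42.7798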